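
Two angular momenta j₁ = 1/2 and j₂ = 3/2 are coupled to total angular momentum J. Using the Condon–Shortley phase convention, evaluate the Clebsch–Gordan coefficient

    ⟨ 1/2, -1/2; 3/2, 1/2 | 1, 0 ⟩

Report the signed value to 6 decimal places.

-0.707107  (= −√(1/2))

√[3·1!0!2!/4! · 0!1!2!1!1!1!] = √(1/2)
  +(−1)^1/∏(1,0,0,1,0,1)! = -1  (running -1)
⟨..|..⟩ = √(1/2)·(-1) = -0.707107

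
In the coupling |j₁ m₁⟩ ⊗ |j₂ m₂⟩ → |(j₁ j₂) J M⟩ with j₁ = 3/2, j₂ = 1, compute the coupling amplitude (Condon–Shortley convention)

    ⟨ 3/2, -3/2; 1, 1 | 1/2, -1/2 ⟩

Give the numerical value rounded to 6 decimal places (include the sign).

+√(1/2) = +0.707107

√[2·2!1!0!/4! · 0!3!2!0!0!1!] = √(2)
  +(−1)^2/∏(2,0,1,0,0,0)! = 1/2  (running 1/2)
⟨..|..⟩ = √(2)·(1/2) = +0.707107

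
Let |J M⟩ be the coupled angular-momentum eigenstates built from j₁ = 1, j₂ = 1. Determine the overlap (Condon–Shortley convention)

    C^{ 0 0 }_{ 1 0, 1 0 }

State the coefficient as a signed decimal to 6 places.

−√(1/3) = -0.577350

√[1·2!0!0!/3! · 1!1!1!1!0!0!] = √(1/3)
  +(−1)^1/∏(1,1,0,0,0,0)! = -1  (running -1)
⟨..|..⟩ = √(1/3)·(-1) = -0.577350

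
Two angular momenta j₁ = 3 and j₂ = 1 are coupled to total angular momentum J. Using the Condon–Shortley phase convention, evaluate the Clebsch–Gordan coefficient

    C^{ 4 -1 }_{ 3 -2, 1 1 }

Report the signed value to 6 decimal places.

j₁+j₂−J=0  J+j₁−j₂=6  J−j₁+j₂=2  j₁+j₂+J+1=9
(j₁±m₁, j₂±m₂, J±M) = (1,5,2,0,3,5)
P² = 43200/7
sum k=0..0:
  [0] +1/240 = 1/240
S = 1/240
C² = P²·S² = 3/28 ; C = +0.327327

+√(3/28) = +0.327327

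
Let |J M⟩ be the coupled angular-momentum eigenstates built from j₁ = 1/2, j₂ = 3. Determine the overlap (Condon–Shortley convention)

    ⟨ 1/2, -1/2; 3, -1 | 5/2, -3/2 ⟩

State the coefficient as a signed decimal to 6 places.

j₁+j₂−J=1  J+j₁−j₂=0  J−j₁+j₂=5  j₁+j₂+J+1=7
(j₁±m₁, j₂±m₂, J±M) = (0,1,2,4,1,4)
P² = 1152/7
sum k=1..1:
  [1] −1/24 = -1/24
S = -1/24
C² = P²·S² = 2/7 ; C = -0.534522

−√(2/7) = -0.534522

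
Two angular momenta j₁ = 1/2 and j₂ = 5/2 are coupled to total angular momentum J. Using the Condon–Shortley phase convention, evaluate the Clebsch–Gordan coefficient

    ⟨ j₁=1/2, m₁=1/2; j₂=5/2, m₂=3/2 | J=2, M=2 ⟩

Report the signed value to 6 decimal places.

j₁+j₂−J=1  J+j₁−j₂=0  J−j₁+j₂=4  j₁+j₂+J+1=6
(j₁±m₁, j₂±m₂, J±M) = (1,0,4,1,4,0)
P² = 96
sum k=0..0:
  [0] +1/24 = 1/24
S = 1/24
C² = P²·S² = 1/6 ; C = +0.408248

+√(1/6) ≈ +0.408248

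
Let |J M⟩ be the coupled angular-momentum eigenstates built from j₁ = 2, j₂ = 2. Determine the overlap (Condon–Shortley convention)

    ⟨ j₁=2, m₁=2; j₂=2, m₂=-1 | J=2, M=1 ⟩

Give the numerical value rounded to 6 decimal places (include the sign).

triangle: 2!·2!·2!/7! = 8/5040
(j±m)!: 4!·0!·1!·3!·3!·1! = 864
prefactor² = (2J+1)·Δ·N² = 48/7
  k=0: +1/(0!·2!·0!·1!·2!·1!) = 1/4
Σ = 1/4  ⇒  CG² = 48/7·1/4² = 3/7
CG = +√(3/7) = +0.654654

+√(3/7) ≈ +0.654654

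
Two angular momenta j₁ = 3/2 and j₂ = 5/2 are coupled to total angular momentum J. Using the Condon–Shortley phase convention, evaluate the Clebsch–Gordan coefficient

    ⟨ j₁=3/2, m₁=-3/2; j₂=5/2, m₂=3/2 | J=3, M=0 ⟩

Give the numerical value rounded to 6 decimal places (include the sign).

−√(3/10) ≈ -0.547723

√[7·1!2!4!/8! · 0!3!4!1!3!3!] = √(216/5)
  +(−1)^1/∏(1,0,2,3,0,1)! = -1/12  (running -1/12)
⟨..|..⟩ = √(216/5)·(-1/12) = -0.547723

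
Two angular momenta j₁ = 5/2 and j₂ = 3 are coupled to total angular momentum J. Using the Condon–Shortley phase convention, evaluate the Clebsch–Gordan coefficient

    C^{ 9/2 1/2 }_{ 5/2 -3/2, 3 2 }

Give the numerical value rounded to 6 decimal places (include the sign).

j₁+j₂−J=1  J+j₁−j₂=4  J−j₁+j₂=5  j₁+j₂+J+1=11
(j₁±m₁, j₂±m₂, J±M) = (1,4,5,1,5,4)
P² = 460800/77
sum k=0..1:
  [0] +1/2880 = 1/2880
  [1] −1/144 = -1/144
S = -19/2880
C² = P²·S² = 361/1386 ; C = -0.510355

−√(361/1386) ≈ -0.510355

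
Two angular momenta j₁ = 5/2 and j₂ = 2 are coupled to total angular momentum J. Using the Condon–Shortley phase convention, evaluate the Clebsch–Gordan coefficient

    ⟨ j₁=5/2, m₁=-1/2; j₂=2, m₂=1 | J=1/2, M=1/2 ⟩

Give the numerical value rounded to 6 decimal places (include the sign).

−√(2/15) ≈ -0.365148

j₁+j₂−J=4  J+j₁−j₂=1  J−j₁+j₂=0  j₁+j₂+J+1=6
(j₁±m₁, j₂±m₂, J±M) = (2,3,3,1,1,0)
P² = 24/5
sum k=3..3:
  [3] −1/6 = -1/6
S = -1/6
C² = P²·S² = 2/15 ; C = -0.365148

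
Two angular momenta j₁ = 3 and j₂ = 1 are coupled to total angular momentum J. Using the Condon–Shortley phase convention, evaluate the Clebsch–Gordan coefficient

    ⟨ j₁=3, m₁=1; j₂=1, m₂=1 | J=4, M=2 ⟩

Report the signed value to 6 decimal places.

triangle: 0!·6!·2!/9! = 1440/362880
(j±m)!: 4!·2!·2!·0!·6!·2! = 138240
prefactor² = (2J+1)·Δ·N² = 34560/7
  k=0: +1/(0!·0!·2!·2!·4!·0!) = 1/96
Σ = 1/96  ⇒  CG² = 34560/7·1/96² = 15/28
CG = +√(15/28) = +0.731925

+0.731925  (= +√(15/28))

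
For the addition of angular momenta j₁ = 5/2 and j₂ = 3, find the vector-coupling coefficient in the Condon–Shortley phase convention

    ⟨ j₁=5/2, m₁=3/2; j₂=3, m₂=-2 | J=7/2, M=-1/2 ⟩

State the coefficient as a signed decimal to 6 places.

triangle: 2!*3!*4!/10! = 288/3628800
(j±m)!: 4!*1!*1!*5!*3!*4! = 414720
prefactor² = (2J+1)*Δ*N² = 9216/35
  k=0: +1/(0!*2!*1!*1!*2!*3!) = 1/24
  k=1: −1/(1!*1!*0!*0!*3!*4!) = -1/144
Σ = 5/144  ⇒  CG² = 9216/35*5/144² = 20/63
CG = +√(20/63) = +0.563436

+√(20/63) = +0.563436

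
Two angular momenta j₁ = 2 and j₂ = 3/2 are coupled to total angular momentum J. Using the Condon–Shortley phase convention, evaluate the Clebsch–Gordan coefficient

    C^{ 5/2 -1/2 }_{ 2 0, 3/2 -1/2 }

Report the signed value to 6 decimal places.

+√(3/35) ≈ +0.292770

√[6·1!3!2!/7! · 2!2!1!2!2!3!] = √(48/35)
  +(−1)^0/∏(0,1,2,1,1,1)! = 1/2  (running 1/2)
  +(−1)^1/∏(1,0,1,0,2,2)! = -1/4  (running 1/4)
⟨..|..⟩ = √(48/35)·(1/4) = +0.292770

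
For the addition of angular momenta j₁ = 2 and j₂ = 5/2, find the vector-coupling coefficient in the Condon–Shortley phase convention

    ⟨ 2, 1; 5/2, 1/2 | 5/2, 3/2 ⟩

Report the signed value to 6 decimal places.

−√(6/35) ≈ -0.414039

j₁+j₂−J=2  J+j₁−j₂=2  J−j₁+j₂=3  j₁+j₂+J+1=8
(j₁±m₁, j₂±m₂, J±M) = (3,1,3,2,4,1)
P² = 216/35
sum k=0..1:
  [0] +1/12 = 1/12
  [1] −1/4 = -1/4
S = -1/6
C² = P²·S² = 6/35 ; C = -0.414039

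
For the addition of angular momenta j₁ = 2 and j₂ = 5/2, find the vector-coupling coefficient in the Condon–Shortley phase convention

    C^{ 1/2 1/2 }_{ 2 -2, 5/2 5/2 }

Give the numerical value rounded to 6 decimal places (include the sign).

triangle: 4!*0!*1!/6! = 24/720
(j±m)!: 0!*4!*5!*0!*1!*0! = 2880
prefactor² = (2J+1)*Δ*N² = 192
  k=4: +1/(4!*0!*0!*1!*0!*0!) = 1/24
Σ = 1/24  ⇒  CG² = 192*1/24² = 1/3
CG = +√(1/3) = +0.577350

+√(1/3) ≈ +0.577350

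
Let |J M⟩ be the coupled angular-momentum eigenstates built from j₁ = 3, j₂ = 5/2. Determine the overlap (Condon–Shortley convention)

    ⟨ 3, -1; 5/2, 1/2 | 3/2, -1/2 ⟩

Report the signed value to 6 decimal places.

√[4·4!2!1!/8! · 2!4!3!2!1!2!] = √(192/35)
  +(−1)^2/∏(2,2,2,1,0,0)! = 1/8  (running 1/8)
  +(−1)^3/∏(3,1,1,0,1,1)! = -1/6  (running -1/24)
⟨..|..⟩ = √(192/35)·(-1/24) = -0.097590

−√(1/105) = -0.097590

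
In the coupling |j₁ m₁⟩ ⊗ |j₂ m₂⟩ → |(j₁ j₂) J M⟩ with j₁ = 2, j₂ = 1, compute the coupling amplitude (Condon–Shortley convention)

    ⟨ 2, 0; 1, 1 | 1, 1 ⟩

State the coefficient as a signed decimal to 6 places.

+√(1/10) ≈ +0.316228

j₁+j₂−J=2  J+j₁−j₂=2  J−j₁+j₂=0  j₁+j₂+J+1=5
(j₁±m₁, j₂±m₂, J±M) = (2,2,2,0,2,0)
P² = 8/5
sum k=2..2:
  [2] +1/4 = 1/4
S = 1/4
C² = P²·S² = 1/10 ; C = +0.316228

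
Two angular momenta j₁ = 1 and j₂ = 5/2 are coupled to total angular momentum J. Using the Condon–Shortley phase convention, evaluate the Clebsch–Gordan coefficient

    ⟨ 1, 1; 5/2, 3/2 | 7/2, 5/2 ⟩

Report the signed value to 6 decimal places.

j₁+j₂−J=0  J+j₁−j₂=2  J−j₁+j₂=5  j₁+j₂+J+1=8
(j₁±m₁, j₂±m₂, J±M) = (2,0,4,1,6,1)
P² = 11520/7
sum k=0..0:
  [0] +1/48 = 1/48
S = 1/48
C² = P²·S² = 5/7 ; C = +0.845154

+√(5/7) = +0.845154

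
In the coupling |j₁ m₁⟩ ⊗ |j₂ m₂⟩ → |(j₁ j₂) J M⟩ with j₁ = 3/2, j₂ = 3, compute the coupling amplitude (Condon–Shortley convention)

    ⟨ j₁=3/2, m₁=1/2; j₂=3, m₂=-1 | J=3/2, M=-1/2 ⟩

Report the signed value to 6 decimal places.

√[4·3!0!3!/7! · 2!1!2!4!1!2!] = √(192/35)
  +(−1)^1/∏(1,2,0,1,0,2)! = -1/4  (running -1/4)
⟨..|..⟩ = √(192/35)·(-1/4) = -0.585540

−√(12/35) = -0.585540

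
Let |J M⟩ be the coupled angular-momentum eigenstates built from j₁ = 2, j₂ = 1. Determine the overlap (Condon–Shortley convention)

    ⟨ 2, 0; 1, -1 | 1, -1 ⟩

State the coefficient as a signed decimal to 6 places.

√[3·2!2!0!/5! · 2!2!0!2!0!2!] = √(8/5)
  +(−1)^0/∏(0,2,2,0,0,0)! = 1/4  (running 1/4)
⟨..|..⟩ = √(8/5)·(1/4) = +0.316228

+0.316228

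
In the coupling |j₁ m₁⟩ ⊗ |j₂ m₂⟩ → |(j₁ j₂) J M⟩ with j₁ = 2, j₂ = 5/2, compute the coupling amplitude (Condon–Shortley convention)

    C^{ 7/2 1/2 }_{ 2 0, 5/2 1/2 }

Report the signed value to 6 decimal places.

√[8·1!3!4!/9! · 2!2!3!2!4!3!] = √(768/35)
  +(−1)^0/∏(0,1,2,3,1,1)! = 1/12  (running 1/12)
  +(−1)^1/∏(1,0,1,2,2,2)! = -1/8  (running -1/24)
⟨..|..⟩ = √(768/35)·(-1/24) = -0.195180

−√(4/105) = -0.195180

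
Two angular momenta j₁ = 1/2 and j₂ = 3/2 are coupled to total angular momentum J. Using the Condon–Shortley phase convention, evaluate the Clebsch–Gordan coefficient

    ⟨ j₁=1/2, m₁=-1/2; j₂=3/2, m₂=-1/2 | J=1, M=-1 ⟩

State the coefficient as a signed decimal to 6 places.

j₁+j₂−J=1  J+j₁−j₂=0  J−j₁+j₂=2  j₁+j₂+J+1=4
(j₁±m₁, j₂±m₂, J±M) = (0,1,1,2,0,2)
P² = 1
sum k=1..1:
  [1] −1/2 = -1/2
S = -1/2
C² = P²·S² = 1/4 ; C = -0.500000

−√(1/4) ≈ -0.500000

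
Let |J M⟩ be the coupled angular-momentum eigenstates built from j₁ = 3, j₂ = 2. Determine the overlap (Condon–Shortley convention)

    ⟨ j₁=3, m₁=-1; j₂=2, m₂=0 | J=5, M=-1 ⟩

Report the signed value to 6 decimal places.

√[11·0!6!4!/11! · 2!4!2!2!4!6!] = √(110592/7)
  +(−1)^0/∏(0,0,4,2,2,2)! = 1/192  (running 1/192)
⟨..|..⟩ = √(110592/7)·(1/192) = +0.654654

+√(3/7) ≈ +0.654654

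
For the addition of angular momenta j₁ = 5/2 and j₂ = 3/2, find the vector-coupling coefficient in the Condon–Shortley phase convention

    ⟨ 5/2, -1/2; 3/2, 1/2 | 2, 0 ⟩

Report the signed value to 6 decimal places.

-0.267261

j₁+j₂−J=2  J+j₁−j₂=3  J−j₁+j₂=1  j₁+j₂+J+1=7
(j₁±m₁, j₂±m₂, J±M) = (2,3,2,1,2,2)
P² = 8/7
sum k=1..2:
  [1] −1/2 = -1/2
  [2] +1/4 = 1/4
S = -1/4
C² = P²·S² = 1/14 ; C = -0.267261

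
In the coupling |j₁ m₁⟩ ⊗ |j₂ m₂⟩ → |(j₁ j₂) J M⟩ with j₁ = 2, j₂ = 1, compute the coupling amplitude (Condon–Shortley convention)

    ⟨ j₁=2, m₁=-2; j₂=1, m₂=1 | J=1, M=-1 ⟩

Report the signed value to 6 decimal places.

+√(3/5) ≈ +0.774597

j₁+j₂−J=2  J+j₁−j₂=2  J−j₁+j₂=0  j₁+j₂+J+1=5
(j₁±m₁, j₂±m₂, J±M) = (0,4,2,0,0,2)
P² = 48/5
sum k=2..2:
  [2] +1/4 = 1/4
S = 1/4
C² = P²·S² = 3/5 ; C = +0.774597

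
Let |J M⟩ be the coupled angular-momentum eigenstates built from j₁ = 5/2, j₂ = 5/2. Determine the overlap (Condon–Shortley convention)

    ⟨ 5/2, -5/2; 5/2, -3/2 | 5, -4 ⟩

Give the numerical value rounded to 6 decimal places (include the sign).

+√(1/2) ≈ +0.707107

j₁+j₂−J=0  J+j₁−j₂=5  J−j₁+j₂=5  j₁+j₂+J+1=11
(j₁±m₁, j₂±m₂, J±M) = (0,5,1,4,1,9)
P² = 4147200
sum k=0..0:
  [0] +1/2880 = 1/2880
S = 1/2880
C² = P²·S² = 1/2 ; C = +0.707107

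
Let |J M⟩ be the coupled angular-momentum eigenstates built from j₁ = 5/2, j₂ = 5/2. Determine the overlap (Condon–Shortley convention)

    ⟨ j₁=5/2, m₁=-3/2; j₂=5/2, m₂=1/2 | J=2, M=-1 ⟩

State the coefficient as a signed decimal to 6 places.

j₁+j₂−J=3  J+j₁−j₂=2  J−j₁+j₂=2  j₁+j₂+J+1=8
(j₁±m₁, j₂±m₂, J±M) = (1,4,3,2,1,3)
P² = 36/7
sum k=2..3:
  [2] +1/4 = 1/4
  [3] −1/12 = -1/12
S = 1/6
C² = P²·S² = 1/7 ; C = +0.377964

+√(1/7) = +0.377964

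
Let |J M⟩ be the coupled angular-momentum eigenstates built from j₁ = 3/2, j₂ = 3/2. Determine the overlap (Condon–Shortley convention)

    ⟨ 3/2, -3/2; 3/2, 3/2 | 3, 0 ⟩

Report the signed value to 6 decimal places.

j₁+j₂−J=0  J+j₁−j₂=3  J−j₁+j₂=3  j₁+j₂+J+1=7
(j₁±m₁, j₂±m₂, J±M) = (0,3,3,0,3,3)
P² = 324/5
sum k=0..0:
  [0] +1/36 = 1/36
S = 1/36
C² = P²·S² = 1/20 ; C = +0.223607

+√(1/20) = +0.223607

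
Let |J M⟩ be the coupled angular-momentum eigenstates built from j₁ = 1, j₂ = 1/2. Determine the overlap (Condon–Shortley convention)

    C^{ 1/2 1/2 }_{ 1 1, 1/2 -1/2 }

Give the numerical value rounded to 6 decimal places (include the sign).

+√(2/3) = +0.816497

j₁+j₂−J=1  J+j₁−j₂=1  J−j₁+j₂=0  j₁+j₂+J+1=3
(j₁±m₁, j₂±m₂, J±M) = (2,0,0,1,1,0)
P² = 2/3
sum k=0..0:
  [0] +1/1 = 1
S = 1
C² = P²·S² = 2/3 ; C = +0.816497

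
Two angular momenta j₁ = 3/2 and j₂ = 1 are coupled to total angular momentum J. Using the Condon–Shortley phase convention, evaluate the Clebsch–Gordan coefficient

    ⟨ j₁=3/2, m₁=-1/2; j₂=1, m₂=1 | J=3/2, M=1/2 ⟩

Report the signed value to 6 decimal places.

√[4·1!2!1!/5! · 1!2!2!0!2!1!] = √(8/15)
  +(−1)^1/∏(1,0,1,1,1,0)! = -1  (running -1)
⟨..|..⟩ = √(8/15)·(-1) = -0.730297

-0.730297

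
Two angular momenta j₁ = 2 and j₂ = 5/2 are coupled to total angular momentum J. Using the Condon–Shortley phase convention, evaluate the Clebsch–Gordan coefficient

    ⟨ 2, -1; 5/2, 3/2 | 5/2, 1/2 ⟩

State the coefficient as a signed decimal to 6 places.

+√(6/35) ≈ +0.414039

triangle: 2!*2!*3!/8! = 24/40320
(j±m)!: 1!*3!*4!*1!*3!*2! = 1728
prefactor² = (2J+1)*Δ*N² = 216/35
  k=1: −1/(1!*1!*2!*3!*0!*0!) = -1/12
  k=2: +1/(2!*0!*1!*2!*1!*1!) = 1/4
Σ = 1/6  ⇒  CG² = 216/35*1/6² = 6/35
CG = +√(6/35) = +0.414039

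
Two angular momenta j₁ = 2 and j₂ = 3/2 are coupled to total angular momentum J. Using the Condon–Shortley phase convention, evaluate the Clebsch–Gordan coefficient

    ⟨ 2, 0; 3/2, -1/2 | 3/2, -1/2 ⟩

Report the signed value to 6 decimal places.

−√(1/5) ≈ -0.447214

√[4·2!2!1!/6! · 2!2!1!2!1!2!] = √(16/45)
  +(−1)^0/∏(0,2,2,1,0,0)! = 1/4  (running 1/4)
  +(−1)^1/∏(1,1,1,0,1,1)! = -1  (running -3/4)
⟨..|..⟩ = √(16/45)·(-3/4) = -0.447214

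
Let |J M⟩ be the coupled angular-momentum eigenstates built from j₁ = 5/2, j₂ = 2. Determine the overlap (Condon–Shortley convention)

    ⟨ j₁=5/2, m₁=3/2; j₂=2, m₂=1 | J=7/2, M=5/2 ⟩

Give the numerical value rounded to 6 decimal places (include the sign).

j₁+j₂−J=1  J+j₁−j₂=4  J−j₁+j₂=3  j₁+j₂+J+1=9
(j₁±m₁, j₂±m₂, J±M) = (4,1,3,1,6,1)
P² = 2304/7
sum k=0..1:
  [0] +1/36 = 1/36
  [1] −1/48 = -1/48
S = 1/144
C² = P²·S² = 1/63 ; C = +0.125988

+0.125988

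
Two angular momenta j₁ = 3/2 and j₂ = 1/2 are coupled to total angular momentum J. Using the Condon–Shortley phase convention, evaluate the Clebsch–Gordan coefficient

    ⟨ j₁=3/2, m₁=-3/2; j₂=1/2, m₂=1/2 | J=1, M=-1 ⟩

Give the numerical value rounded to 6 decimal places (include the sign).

-0.866025  (= −√(3/4))

j₁+j₂−J=1  J+j₁−j₂=2  J−j₁+j₂=0  j₁+j₂+J+1=4
(j₁±m₁, j₂±m₂, J±M) = (0,3,1,0,0,2)
P² = 3
sum k=1..1:
  [1] −1/2 = -1/2
S = -1/2
C² = P²·S² = 3/4 ; C = -0.866025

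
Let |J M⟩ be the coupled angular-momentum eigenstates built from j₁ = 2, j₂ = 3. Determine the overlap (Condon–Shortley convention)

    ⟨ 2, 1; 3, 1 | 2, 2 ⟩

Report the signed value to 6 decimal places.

j₁+j₂−J=3  J+j₁−j₂=1  J−j₁+j₂=3  j₁+j₂+J+1=8
(j₁±m₁, j₂±m₂, J±M) = (3,1,4,2,4,0)
P² = 216/7
sum k=1..1:
  [1] −1/12 = -1/12
S = -1/12
C² = P²·S² = 3/14 ; C = -0.462910

−√(3/14) ≈ -0.462910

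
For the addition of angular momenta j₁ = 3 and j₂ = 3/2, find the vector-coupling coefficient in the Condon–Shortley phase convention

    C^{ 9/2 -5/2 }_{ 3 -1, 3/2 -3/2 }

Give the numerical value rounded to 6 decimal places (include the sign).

triangle: 0!·6!·3!/10! = 4320/3628800
(j±m)!: 2!·4!·0!·3!·2!·7! = 2903040
prefactor² = (2J+1)·Δ·N² = 34560
  k=0: +1/(0!·0!·4!·0!·2!·3!) = 1/288
Σ = 1/288  ⇒  CG² = 34560·1/288² = 5/12
CG = +√(5/12) = +0.645497

+0.645497  (= +√(5/12))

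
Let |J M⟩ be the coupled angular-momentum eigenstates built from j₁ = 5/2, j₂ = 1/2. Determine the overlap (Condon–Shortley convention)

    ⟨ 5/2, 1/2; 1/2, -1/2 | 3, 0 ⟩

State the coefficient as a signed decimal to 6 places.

triangle: 0!*5!*1!/7! = 120/5040
(j±m)!: 3!*2!*0!*1!*3!*3! = 432
prefactor² = (2J+1)*Δ*N² = 72
  k=0: +1/(0!*0!*2!*0!*3!*1!) = 1/12
Σ = 1/12  ⇒  CG² = 72*1/12² = 1/2
CG = +√(1/2) = +0.707107

+√(1/2) ≈ +0.707107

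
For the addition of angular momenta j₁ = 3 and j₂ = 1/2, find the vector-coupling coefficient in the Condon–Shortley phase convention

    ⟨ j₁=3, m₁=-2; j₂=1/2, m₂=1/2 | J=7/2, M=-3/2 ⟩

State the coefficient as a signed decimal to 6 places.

triangle: 0!*6!*1!/8! = 720/40320
(j±m)!: 1!*5!*1!*0!*2!*5! = 28800
prefactor² = (2J+1)*Δ*N² = 28800/7
  k=0: +1/(0!*0!*5!*1!*1!*0!) = 1/120
Σ = 1/120  ⇒  CG² = 28800/7*1/120² = 2/7
CG = +√(2/7) = +0.534522

+0.534522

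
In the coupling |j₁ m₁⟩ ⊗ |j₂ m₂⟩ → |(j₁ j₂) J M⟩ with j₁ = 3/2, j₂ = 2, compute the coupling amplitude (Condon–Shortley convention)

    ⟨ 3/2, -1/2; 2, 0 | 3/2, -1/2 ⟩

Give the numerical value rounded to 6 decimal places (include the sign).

j₁+j₂−J=2  J+j₁−j₂=1  J−j₁+j₂=2  j₁+j₂+J+1=6
(j₁±m₁, j₂±m₂, J±M) = (1,2,2,2,1,2)
P² = 16/45
sum k=1..2:
  [1] −1/1 = -1
  [2] +1/4 = 1/4
S = -3/4
C² = P²·S² = 1/5 ; C = -0.447214

−√(1/5) ≈ -0.447214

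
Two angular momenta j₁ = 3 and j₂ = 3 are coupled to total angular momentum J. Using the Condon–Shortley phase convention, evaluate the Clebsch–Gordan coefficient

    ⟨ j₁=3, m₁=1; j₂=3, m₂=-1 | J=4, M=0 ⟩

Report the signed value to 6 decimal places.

triangle: 2!*4!*4!/11! = 1152/39916800
(j±m)!: 4!*2!*2!*4!*4!*4! = 1327104
prefactor² = (2J+1)*Δ*N² = 663552/1925
  k=0: +1/(0!*2!*2!*2!*2!*2!) = 1/32
  k=1: −1/(1!*1!*1!*1!*3!*3!) = -1/36
  k=2: +1/(2!*0!*0!*0!*4!*4!) = 1/1152
Σ = 5/1152  ⇒  CG² = 663552/1925*5/1152² = 1/154
CG = +√(1/154) = +0.080582

+√(1/154) = +0.080582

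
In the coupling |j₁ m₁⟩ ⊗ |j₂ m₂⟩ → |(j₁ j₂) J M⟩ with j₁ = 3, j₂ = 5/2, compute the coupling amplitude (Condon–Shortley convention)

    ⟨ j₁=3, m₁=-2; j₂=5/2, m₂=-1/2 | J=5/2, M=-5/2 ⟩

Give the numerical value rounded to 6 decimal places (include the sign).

+√(5/14) = +0.597614

√[6·3!3!2!/9! · 1!5!2!3!0!5!] = √(1440/7)
  +(−1)^2/∏(2,1,3,0,0,2)! = 1/24  (running 1/24)
⟨..|..⟩ = √(1440/7)·(1/24) = +0.597614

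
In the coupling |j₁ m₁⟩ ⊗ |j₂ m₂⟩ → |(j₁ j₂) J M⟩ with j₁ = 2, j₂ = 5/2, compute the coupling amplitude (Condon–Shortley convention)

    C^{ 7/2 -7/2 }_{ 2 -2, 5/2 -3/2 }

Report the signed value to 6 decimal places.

-0.666667  (= −√(4/9))

j₁+j₂−J=1  J+j₁−j₂=3  J−j₁+j₂=4  j₁+j₂+J+1=9
(j₁±m₁, j₂±m₂, J±M) = (0,4,1,4,0,7)
P² = 9216
sum k=1..1:
  [1] −1/144 = -1/144
S = -1/144
C² = P²·S² = 4/9 ; C = -0.666667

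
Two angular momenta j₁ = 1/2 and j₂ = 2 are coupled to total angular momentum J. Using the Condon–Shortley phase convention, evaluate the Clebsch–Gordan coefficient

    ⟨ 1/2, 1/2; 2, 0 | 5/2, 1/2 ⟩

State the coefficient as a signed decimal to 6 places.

+0.774597

j₁+j₂−J=0  J+j₁−j₂=1  J−j₁+j₂=4  j₁+j₂+J+1=6
(j₁±m₁, j₂±m₂, J±M) = (1,0,2,2,3,2)
P² = 48/5
sum k=0..0:
  [0] +1/4 = 1/4
S = 1/4
C² = P²·S² = 3/5 ; C = +0.774597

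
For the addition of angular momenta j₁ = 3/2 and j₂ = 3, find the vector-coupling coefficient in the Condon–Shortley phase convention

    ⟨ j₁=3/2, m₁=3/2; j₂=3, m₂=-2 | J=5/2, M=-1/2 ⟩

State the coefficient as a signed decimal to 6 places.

+0.654654

√[6·2!1!4!/8! · 3!0!1!5!2!3!] = √(432/7)
  +(−1)^0/∏(0,2,0,1,1,3)! = 1/12  (running 1/12)
⟨..|..⟩ = √(432/7)·(1/12) = +0.654654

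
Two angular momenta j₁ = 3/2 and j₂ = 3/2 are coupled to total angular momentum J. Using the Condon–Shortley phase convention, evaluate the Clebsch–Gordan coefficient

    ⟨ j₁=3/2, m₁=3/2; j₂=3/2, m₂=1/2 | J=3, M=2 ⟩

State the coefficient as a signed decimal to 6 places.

√[7·0!3!3!/7! · 3!0!2!1!5!1!] = √(72)
  +(−1)^0/∏(0,0,0,2,3,1)! = 1/12  (running 1/12)
⟨..|..⟩ = √(72)·(1/12) = +0.707107

+√(1/2) ≈ +0.707107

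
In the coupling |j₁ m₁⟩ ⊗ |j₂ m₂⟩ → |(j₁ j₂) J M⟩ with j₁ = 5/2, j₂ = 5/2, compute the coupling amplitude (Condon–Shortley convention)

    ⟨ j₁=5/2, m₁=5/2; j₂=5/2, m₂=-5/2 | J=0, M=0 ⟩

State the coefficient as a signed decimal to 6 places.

√[1·5!0!0!/6! · 5!0!0!5!0!0!] = √(2400)
  +(−1)^0/∏(0,5,0,0,0,0)! = 1/120  (running 1/120)
⟨..|..⟩ = √(2400)·(1/120) = +0.408248

+0.408248  (= +√(1/6))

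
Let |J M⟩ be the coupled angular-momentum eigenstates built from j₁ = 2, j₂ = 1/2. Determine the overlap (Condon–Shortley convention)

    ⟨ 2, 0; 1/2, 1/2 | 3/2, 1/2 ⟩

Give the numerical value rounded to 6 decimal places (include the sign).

triangle: 1!×3!×0!/5! = 6/120
(j±m)!: 2!×2!×1!×0!×2!×1! = 8
prefactor² = (2J+1)×Δ×N² = 8/5
  k=1: −1/(1!×0!×1!×0!×2!×0!) = -1/2
Σ = -1/2  ⇒  CG² = 8/5×(-1/2)² = 2/5
CG = −√(2/5) = -0.632456

-0.632456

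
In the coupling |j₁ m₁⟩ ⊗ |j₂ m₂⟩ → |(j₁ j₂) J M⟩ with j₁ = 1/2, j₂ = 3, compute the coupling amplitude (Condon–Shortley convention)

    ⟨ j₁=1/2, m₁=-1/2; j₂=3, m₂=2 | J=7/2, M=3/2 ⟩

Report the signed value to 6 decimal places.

j₁+j₂−J=0  J+j₁−j₂=1  J−j₁+j₂=6  j₁+j₂+J+1=8
(j₁±m₁, j₂±m₂, J±M) = (0,1,5,1,5,2)
P² = 28800/7
sum k=0..0:
  [0] +1/120 = 1/120
S = 1/120
C² = P²·S² = 2/7 ; C = +0.534522

+0.534522  (= +√(2/7))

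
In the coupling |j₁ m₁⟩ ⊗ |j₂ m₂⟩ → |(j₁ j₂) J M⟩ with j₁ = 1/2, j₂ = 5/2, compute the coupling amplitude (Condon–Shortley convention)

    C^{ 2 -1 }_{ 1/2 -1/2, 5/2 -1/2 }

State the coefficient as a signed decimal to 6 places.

-0.577350

√[5·1!0!4!/6! · 0!1!2!3!1!3!] = √(12)
  +(−1)^1/∏(1,0,0,1,0,3)! = -1/6  (running -1/6)
⟨..|..⟩ = √(12)·(-1/6) = -0.577350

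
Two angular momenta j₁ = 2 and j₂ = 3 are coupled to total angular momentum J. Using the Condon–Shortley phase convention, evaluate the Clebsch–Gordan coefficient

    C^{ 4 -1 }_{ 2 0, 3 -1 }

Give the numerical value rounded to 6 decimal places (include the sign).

+0.327327  (= +√(3/28))

√[9·1!3!5!/10! · 2!2!2!4!3!5!] = √(1728/7)
  +(−1)^0/∏(0,1,2,2,1,3)! = 1/24  (running 1/24)
  +(−1)^1/∏(1,0,1,1,2,4)! = -1/48  (running 1/48)
⟨..|..⟩ = √(1728/7)·(1/48) = +0.327327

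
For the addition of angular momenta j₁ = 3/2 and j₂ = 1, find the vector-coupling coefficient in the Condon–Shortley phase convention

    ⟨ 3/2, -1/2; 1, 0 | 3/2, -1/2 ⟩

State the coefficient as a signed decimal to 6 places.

-0.258199

triangle: 1!*2!*1!/5! = 2/120
(j±m)!: 1!*2!*1!*1!*1!*2! = 4
prefactor² = (2J+1)*Δ*N² = 4/15
  k=0: +1/(0!*1!*2!*1!*0!*0!) = 1/2
  k=1: −1/(1!*0!*1!*0!*1!*1!) = -1
Σ = -1/2  ⇒  CG² = 4/15*(-1/2)² = 1/15
CG = −√(1/15) = -0.258199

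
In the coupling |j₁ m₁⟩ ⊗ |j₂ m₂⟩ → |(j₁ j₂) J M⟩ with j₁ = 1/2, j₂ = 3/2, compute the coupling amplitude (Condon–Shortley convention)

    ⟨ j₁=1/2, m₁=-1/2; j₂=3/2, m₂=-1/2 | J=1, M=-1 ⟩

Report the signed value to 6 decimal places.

−√(1/4) = -0.500000

triangle: 1!*0!*2!/4! = 2/24
(j±m)!: 0!*1!*1!*2!*0!*2! = 4
prefactor² = (2J+1)*Δ*N² = 1
  k=1: −1/(1!*0!*0!*0!*0!*2!) = -1/2
Σ = -1/2  ⇒  CG² = 1*(-1/2)² = 1/4
CG = −√(1/4) = -0.500000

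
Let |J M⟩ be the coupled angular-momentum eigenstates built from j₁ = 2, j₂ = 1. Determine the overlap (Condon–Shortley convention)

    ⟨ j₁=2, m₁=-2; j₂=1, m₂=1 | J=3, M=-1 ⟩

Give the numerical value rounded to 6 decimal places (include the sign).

+√(1/15) = +0.258199

triangle: 0!×4!×2!/7! = 48/5040
(j±m)!: 0!×4!×2!×0!×2!×4! = 2304
prefactor² = (2J+1)×Δ×N² = 768/5
  k=0: +1/(0!×0!×4!×2!×0!×0!) = 1/48
Σ = 1/48  ⇒  CG² = 768/5×1/48² = 1/15
CG = +√(1/15) = +0.258199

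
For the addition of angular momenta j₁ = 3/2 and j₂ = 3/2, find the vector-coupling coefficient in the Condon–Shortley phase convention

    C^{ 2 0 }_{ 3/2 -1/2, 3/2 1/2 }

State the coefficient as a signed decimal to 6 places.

−√(1/4) = -0.500000

triangle: 1!·2!·2!/6! = 4/720
(j±m)!: 1!·2!·2!·1!·2!·2! = 16
prefactor² = (2J+1)·Δ·N² = 4/9
  k=0: +1/(0!·1!·2!·2!·0!·0!) = 1/4
  k=1: −1/(1!·0!·1!·1!·1!·1!) = -1
Σ = -3/4  ⇒  CG² = 4/9·(-3/4)² = 1/4
CG = −√(1/4) = -0.500000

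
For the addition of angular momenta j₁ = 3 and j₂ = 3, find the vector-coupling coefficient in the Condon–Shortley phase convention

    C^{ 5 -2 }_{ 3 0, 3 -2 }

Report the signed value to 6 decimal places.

√[11·1!5!5!/12! · 3!3!1!5!3!7!] = √(43200)
  +(−1)^0/∏(0,1,3,1,2,4)! = 1/288  (running 1/288)
  +(−1)^1/∏(1,0,2,0,3,5)! = -1/1440  (running 1/360)
⟨..|..⟩ = √(43200)·(1/360) = +0.577350

+0.577350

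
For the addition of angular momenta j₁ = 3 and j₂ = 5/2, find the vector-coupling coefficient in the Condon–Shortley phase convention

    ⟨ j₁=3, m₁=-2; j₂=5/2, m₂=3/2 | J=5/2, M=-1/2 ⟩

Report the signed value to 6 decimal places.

√[6·3!3!2!/9! · 1!5!4!1!2!3!] = √(288/7)
  +(−1)^2/∏(2,1,3,2,0,0)! = 1/24  (running 1/24)
  +(−1)^3/∏(3,0,2,1,1,1)! = -1/12  (running -1/24)
⟨..|..⟩ = √(288/7)·(-1/24) = -0.267261

−√(1/14) ≈ -0.267261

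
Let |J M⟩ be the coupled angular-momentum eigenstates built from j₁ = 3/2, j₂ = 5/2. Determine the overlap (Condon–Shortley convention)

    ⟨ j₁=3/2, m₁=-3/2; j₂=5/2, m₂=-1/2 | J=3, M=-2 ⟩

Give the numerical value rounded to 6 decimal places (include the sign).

√[7·1!2!4!/8! · 0!3!2!3!1!5!] = √(72)
  +(−1)^1/∏(1,0,2,1,0,3)! = -1/12  (running -1/12)
⟨..|..⟩ = √(72)·(-1/12) = -0.707107

-0.707107  (= −√(1/2))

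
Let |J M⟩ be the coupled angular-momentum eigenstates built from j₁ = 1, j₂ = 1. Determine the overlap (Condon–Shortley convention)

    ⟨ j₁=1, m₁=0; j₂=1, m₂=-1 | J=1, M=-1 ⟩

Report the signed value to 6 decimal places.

triangle: 1!*1!*1!/4! = 1/24
(j±m)!: 1!*1!*0!*2!*0!*2! = 4
prefactor² = (2J+1)*Δ*N² = 1/2
  k=0: +1/(0!*1!*1!*0!*0!*1!) = 1
Σ = 1  ⇒  CG² = 1/2*1² = 1/2
CG = +√(1/2) = +0.707107

+0.707107  (= +√(1/2))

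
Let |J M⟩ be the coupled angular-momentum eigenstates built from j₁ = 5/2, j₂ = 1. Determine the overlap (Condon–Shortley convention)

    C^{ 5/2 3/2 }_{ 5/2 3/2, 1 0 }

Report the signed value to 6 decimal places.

triangle: 1!·4!·1!/7! = 24/5040
(j±m)!: 4!·1!·1!·1!·4!·1! = 576
prefactor² = (2J+1)·Δ·N² = 576/35
  k=0: +1/(0!·1!·1!·1!·3!·0!) = 1/6
  k=1: −1/(1!·0!·0!·0!·4!·1!) = -1/24
Σ = 1/8  ⇒  CG² = 576/35·1/8² = 9/35
CG = +√(9/35) = +0.507093

+0.507093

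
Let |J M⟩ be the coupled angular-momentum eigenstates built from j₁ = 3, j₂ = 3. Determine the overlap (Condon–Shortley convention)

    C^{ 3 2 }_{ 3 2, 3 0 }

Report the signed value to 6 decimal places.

-0.408248  (= −√(1/6))

√[7·3!3!3!/10! · 5!1!3!3!5!1!] = √(216)
  +(−1)^0/∏(0,3,1,3,2,0)! = 1/72  (running 1/72)
  +(−1)^1/∏(1,2,0,2,3,1)! = -1/24  (running -1/36)
⟨..|..⟩ = √(216)·(-1/36) = -0.408248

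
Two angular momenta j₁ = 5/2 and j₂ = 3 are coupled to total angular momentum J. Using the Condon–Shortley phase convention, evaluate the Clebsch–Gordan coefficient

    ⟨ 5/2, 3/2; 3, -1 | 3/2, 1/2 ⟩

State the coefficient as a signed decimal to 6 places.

-0.483046

triangle: 4!·1!·2!/8! = 48/40320
(j±m)!: 4!·1!·2!·4!·2!·1! = 2304
prefactor² = (2J+1)·Δ·N² = 384/35
  k=0: +1/(0!·4!·1!·2!·0!·0!) = 1/48
  k=1: −1/(1!·3!·0!·1!·1!·1!) = -1/6
Σ = -7/48  ⇒  CG² = 384/35·(-7/48)² = 7/30
CG = −√(7/30) = -0.483046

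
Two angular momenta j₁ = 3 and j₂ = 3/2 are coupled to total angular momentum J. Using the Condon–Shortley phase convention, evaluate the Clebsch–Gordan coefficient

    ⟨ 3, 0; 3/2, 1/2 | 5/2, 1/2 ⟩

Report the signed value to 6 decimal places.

−√(6/35) = -0.414039

√[6·2!4!1!/8! · 3!3!2!1!3!2!] = √(216/35)
  +(−1)^1/∏(1,1,2,1,2,0)! = -1/4  (running -1/4)
  +(−1)^2/∏(2,0,1,0,3,1)! = 1/12  (running -1/6)
⟨..|..⟩ = √(216/35)·(-1/6) = -0.414039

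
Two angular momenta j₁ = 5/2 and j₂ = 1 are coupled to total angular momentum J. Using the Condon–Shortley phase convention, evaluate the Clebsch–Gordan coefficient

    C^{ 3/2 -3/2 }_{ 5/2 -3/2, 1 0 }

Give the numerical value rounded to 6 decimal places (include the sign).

−√(4/15) = -0.516398

√[4·2!3!0!/6! · 1!4!1!1!0!3!] = √(48/5)
  +(−1)^1/∏(1,1,3,0,0,0)! = -1/6  (running -1/6)
⟨..|..⟩ = √(48/5)·(-1/6) = -0.516398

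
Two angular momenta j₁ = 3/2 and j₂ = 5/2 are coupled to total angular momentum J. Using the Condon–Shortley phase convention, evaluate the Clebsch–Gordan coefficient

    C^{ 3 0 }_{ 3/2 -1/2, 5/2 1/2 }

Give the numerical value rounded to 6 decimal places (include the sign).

-0.447214

j₁+j₂−J=1  J+j₁−j₂=2  J−j₁+j₂=4  j₁+j₂+J+1=8
(j₁±m₁, j₂±m₂, J±M) = (1,2,3,2,3,3)
P² = 36/5
sum k=0..1:
  [0] +1/12 = 1/12
  [1] −1/4 = -1/4
S = -1/6
C² = P²·S² = 1/5 ; C = -0.447214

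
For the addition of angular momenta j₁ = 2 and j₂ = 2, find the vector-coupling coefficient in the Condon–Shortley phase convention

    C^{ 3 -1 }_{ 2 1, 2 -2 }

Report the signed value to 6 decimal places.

+0.547723

triangle: 1!×3!×3!/8! = 36/40320
(j±m)!: 3!×1!×0!×4!×2!×4! = 6912
prefactor² = (2J+1)×Δ×N² = 216/5
  k=0: +1/(0!×1!×1!×0!×2!×3!) = 1/12
Σ = 1/12  ⇒  CG² = 216/5×1/12² = 3/10
CG = +√(3/10) = +0.547723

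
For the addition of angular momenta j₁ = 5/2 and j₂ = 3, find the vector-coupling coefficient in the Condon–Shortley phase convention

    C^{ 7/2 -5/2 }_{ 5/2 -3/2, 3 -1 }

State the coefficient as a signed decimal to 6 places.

-0.398410

triangle: 2!×3!×4!/10! = 288/3628800
(j±m)!: 1!×4!×2!×4!×1!×6! = 829440
prefactor² = (2J+1)×Δ×N² = 18432/35
  k=1: −1/(1!×1!×3!×1!×0!×3!) = -1/36
  k=2: +1/(2!×0!×2!×0!×1!×4!) = 1/96
Σ = -5/288  ⇒  CG² = 18432/35×(-5/288)² = 10/63
CG = −√(10/63) = -0.398410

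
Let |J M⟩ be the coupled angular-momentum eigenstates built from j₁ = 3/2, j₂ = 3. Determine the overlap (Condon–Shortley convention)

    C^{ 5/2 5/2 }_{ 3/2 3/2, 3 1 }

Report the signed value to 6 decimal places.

j₁+j₂−J=2  J+j₁−j₂=1  J−j₁+j₂=4  j₁+j₂+J+1=8
(j₁±m₁, j₂±m₂, J±M) = (3,0,4,2,5,0)
P² = 1728/7
sum k=0..0:
  [0] +1/48 = 1/48
S = 1/48
C² = P²·S² = 3/28 ; C = +0.327327

+0.327327  (= +√(3/28))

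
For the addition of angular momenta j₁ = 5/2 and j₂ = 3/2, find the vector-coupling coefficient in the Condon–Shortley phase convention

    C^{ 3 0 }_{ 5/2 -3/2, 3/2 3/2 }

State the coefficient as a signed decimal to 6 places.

-0.547723  (= −√(3/10))

triangle: 1!×4!×2!/8! = 48/40320
(j±m)!: 1!×4!×3!×0!×3!×3! = 5184
prefactor² = (2J+1)×Δ×N² = 216/5
  k=1: −1/(1!×0!×3!×2!×1!×0!) = -1/12
Σ = -1/12  ⇒  CG² = 216/5×(-1/12)² = 3/10
CG = −√(3/10) = -0.547723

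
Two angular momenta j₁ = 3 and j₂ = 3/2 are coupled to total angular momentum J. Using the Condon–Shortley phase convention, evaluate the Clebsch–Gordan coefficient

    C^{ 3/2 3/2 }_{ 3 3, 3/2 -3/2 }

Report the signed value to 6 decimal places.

triangle: 3!*3!*0!/7! = 36/5040
(j±m)!: 6!*0!*0!*3!*3!*0! = 25920
prefactor² = (2J+1)*Δ*N² = 5184/7
  k=0: +1/(0!*3!*0!*0!*3!*0!) = 1/36
Σ = 1/36  ⇒  CG² = 5184/7*1/36² = 4/7
CG = +√(4/7) = +0.755929

+0.755929  (= +√(4/7))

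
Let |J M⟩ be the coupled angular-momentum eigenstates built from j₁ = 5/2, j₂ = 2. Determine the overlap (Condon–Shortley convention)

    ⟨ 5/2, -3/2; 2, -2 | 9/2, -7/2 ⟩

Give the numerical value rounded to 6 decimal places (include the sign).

triangle: 0!·5!·4!/10! = 2880/3628800
(j±m)!: 1!·4!·0!·4!·1!·8! = 23224320
prefactor² = (2J+1)·Δ·N² = 184320
  k=0: +1/(0!·0!·4!·0!·1!·4!) = 1/576
Σ = 1/576  ⇒  CG² = 184320·1/576² = 5/9
CG = +√(5/9) = +0.745356

+√(5/9) = +0.745356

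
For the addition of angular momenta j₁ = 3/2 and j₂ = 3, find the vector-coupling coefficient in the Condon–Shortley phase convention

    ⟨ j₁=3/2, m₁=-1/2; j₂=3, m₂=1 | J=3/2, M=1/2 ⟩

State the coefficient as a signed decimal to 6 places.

√[4·3!0!3!/7! · 1!2!4!2!2!1!] = √(192/35)
  +(−1)^2/∏(2,1,0,2,0,1)! = 1/4  (running 1/4)
⟨..|..⟩ = √(192/35)·(1/4) = +0.585540

+0.585540  (= +√(12/35))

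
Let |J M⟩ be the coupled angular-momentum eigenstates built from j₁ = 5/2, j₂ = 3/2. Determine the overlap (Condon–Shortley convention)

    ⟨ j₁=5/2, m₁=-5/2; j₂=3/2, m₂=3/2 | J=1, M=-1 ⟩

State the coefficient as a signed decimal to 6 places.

triangle: 3!*2!*0!/6! = 12/720
(j±m)!: 0!*5!*3!*0!*0!*2! = 1440
prefactor² = (2J+1)*Δ*N² = 72
  k=3: −1/(3!*0!*2!*0!*0!*0!) = -1/12
Σ = -1/12  ⇒  CG² = 72*(-1/12)² = 1/2
CG = −√(1/2) = -0.707107

-0.707107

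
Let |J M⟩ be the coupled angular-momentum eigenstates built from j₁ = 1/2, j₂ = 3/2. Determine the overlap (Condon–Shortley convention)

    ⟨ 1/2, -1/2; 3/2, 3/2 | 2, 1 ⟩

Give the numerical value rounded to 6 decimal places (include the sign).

+0.500000  (= +√(1/4))

j₁+j₂−J=0  J+j₁−j₂=1  J−j₁+j₂=3  j₁+j₂+J+1=5
(j₁±m₁, j₂±m₂, J±M) = (0,1,3,0,3,1)
P² = 9
sum k=0..0:
  [0] +1/6 = 1/6
S = 1/6
C² = P²·S² = 1/4 ; C = +0.500000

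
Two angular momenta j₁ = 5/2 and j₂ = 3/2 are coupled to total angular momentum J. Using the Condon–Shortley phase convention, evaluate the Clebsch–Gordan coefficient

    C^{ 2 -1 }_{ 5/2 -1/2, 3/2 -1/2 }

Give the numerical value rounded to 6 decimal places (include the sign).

-0.545545  (= −√(25/84))

√[5·2!3!1!/7! · 2!3!1!2!1!3!] = √(12/7)
  +(−1)^0/∏(0,2,3,1,0,0)! = 1/12  (running 1/12)
  +(−1)^1/∏(1,1,2,0,1,1)! = -1/2  (running -5/12)
⟨..|..⟩ = √(12/7)·(-5/12) = -0.545545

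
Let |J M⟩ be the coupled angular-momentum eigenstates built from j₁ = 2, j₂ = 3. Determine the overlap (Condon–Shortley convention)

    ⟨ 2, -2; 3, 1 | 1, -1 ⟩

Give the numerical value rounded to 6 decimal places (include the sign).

+√(1/35) = +0.169031

j₁+j₂−J=4  J+j₁−j₂=0  J−j₁+j₂=2  j₁+j₂+J+1=7
(j₁±m₁, j₂±m₂, J±M) = (0,4,4,2,0,2)
P² = 2304/35
sum k=4..4:
  [4] +1/48 = 1/48
S = 1/48
C² = P²·S² = 1/35 ; C = +0.169031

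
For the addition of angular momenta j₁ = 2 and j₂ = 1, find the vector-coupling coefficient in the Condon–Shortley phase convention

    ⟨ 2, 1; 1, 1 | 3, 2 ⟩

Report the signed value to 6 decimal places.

+√(2/3) = +0.816497

√[7·0!4!2!/7! · 3!1!2!0!5!1!] = √(96)
  +(−1)^0/∏(0,0,1,2,3,0)! = 1/12  (running 1/12)
⟨..|..⟩ = √(96)·(1/12) = +0.816497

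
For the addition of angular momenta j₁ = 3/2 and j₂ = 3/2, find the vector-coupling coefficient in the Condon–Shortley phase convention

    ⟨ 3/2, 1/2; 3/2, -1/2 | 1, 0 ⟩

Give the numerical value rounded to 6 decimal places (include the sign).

−√(1/20) ≈ -0.223607

triangle: 2!*1!*1!/5! = 2/120
(j±m)!: 2!*1!*1!*2!*1!*1! = 4
prefactor² = (2J+1)*Δ*N² = 1/5
  k=0: +1/(0!*2!*1!*1!*0!*0!) = 1/2
  k=1: −1/(1!*1!*0!*0!*1!*1!) = -1
Σ = -1/2  ⇒  CG² = 1/5*(-1/2)² = 1/20
CG = −√(1/20) = -0.223607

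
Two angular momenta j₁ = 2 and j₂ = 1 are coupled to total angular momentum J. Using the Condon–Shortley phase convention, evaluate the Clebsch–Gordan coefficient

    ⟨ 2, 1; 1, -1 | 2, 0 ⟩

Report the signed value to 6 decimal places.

√[5·1!3!1!/6! · 3!1!0!2!2!2!] = √(2)
  +(−1)^0/∏(0,1,1,0,2,1)! = 1/2  (running 1/2)
⟨..|..⟩ = √(2)·(1/2) = +0.707107

+0.707107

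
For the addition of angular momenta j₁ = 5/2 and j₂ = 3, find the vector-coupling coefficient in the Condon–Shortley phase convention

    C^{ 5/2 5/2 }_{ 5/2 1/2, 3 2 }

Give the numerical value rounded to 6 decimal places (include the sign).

+0.597614

triangle: 3!*2!*3!/9! = 72/362880
(j±m)!: 3!*2!*5!*1!*5!*0! = 172800
prefactor² = (2J+1)*Δ*N² = 1440/7
  k=2: +1/(2!*1!*0!*3!*2!*0!) = 1/24
Σ = 1/24  ⇒  CG² = 1440/7*1/24² = 5/14
CG = +√(5/14) = +0.597614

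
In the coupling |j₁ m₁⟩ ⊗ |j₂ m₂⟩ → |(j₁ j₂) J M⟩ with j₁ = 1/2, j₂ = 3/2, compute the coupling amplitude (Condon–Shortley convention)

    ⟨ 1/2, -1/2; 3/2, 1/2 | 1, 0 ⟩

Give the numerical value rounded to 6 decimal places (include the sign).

−√(1/2) = -0.707107

√[3·1!0!2!/4! · 0!1!2!1!1!1!] = √(1/2)
  +(−1)^1/∏(1,0,0,1,0,1)! = -1  (running -1)
⟨..|..⟩ = √(1/2)·(-1) = -0.707107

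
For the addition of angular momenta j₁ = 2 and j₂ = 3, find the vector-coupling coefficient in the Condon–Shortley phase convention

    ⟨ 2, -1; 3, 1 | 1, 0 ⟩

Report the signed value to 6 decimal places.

√[3·4!0!2!/7! · 1!3!4!2!1!1!] = √(288/35)
  +(−1)^3/∏(3,1,0,1,0,1)! = -1/6  (running -1/6)
⟨..|..⟩ = √(288/35)·(-1/6) = -0.478091

−√(8/35) ≈ -0.478091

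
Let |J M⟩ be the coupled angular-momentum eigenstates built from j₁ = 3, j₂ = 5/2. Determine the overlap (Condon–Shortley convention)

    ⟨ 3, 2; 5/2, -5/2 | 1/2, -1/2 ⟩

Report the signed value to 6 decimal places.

+√(1/21) ≈ +0.218218

j₁+j₂−J=5  J+j₁−j₂=1  J−j₁+j₂=0  j₁+j₂+J+1=7
(j₁±m₁, j₂±m₂, J±M) = (5,1,0,5,0,1)
P² = 4800/7
sum k=0..0:
  [0] +1/120 = 1/120
S = 1/120
C² = P²·S² = 1/21 ; C = +0.218218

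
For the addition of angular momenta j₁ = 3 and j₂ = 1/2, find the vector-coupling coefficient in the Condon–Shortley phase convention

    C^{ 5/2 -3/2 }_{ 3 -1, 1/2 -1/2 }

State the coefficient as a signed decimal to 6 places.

+0.534522  (= +√(2/7))

√[6·1!5!0!/7! · 2!4!0!1!1!4!] = √(1152/7)
  +(−1)^0/∏(0,1,4,0,1,0)! = 1/24  (running 1/24)
⟨..|..⟩ = √(1152/7)·(1/24) = +0.534522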